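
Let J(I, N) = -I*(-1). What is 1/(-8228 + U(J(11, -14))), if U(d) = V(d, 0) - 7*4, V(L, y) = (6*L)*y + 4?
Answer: -1/8252 ≈ -0.00012118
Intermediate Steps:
J(I, N) = I
V(L, y) = 4 + 6*L*y (V(L, y) = 6*L*y + 4 = 4 + 6*L*y)
U(d) = -24 (U(d) = (4 + 6*d*0) - 7*4 = (4 + 0) - 28 = 4 - 28 = -24)
1/(-8228 + U(J(11, -14))) = 1/(-8228 - 24) = 1/(-8252) = -1/8252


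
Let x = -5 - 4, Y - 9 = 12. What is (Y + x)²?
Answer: 144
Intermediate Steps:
Y = 21 (Y = 9 + 12 = 21)
x = -9
(Y + x)² = (21 - 9)² = 12² = 144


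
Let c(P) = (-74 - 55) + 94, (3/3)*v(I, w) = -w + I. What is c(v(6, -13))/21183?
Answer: -35/21183 ≈ -0.0016523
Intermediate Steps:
v(I, w) = I - w (v(I, w) = -w + I = I - w)
c(P) = -35 (c(P) = -129 + 94 = -35)
c(v(6, -13))/21183 = -35/21183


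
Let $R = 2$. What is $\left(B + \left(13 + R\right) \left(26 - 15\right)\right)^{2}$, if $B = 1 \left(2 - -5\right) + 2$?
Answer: $30276$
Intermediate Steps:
$B = 9$ ($B = 1 \left(2 + 5\right) + 2 = 1 \cdot 7 + 2 = 7 + 2 = 9$)
$\left(B + \left(13 + R\right) \left(26 - 15\right)\right)^{2} = \left(9 + \left(13 + 2\right) \left(26 - 15\right)\right)^{2} = \left(9 + 15 \cdot 11\right)^{2} = \left(9 + 165\right)^{2} = 174^{2} = 30276$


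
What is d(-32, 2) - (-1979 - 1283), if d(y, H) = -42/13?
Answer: 42364/13 ≈ 3258.8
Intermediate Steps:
d(y, H) = -42/13 (d(y, H) = -42*1/13 = -42/13)
d(-32, 2) - (-1979 - 1283) = -42/13 - (-1979 - 1283) = -42/13 - 1*(-3262) = -42/13 + 3262 = 42364/13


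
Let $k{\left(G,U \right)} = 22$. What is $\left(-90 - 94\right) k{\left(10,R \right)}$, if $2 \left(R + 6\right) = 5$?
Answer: $-4048$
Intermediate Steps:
$R = - \frac{7}{2}$ ($R = -6 + \frac{1}{2} \cdot 5 = -6 + \frac{5}{2} = - \frac{7}{2} \approx -3.5$)
$\left(-90 - 94\right) k{\left(10,R \right)} = \left(-90 - 94\right) 22 = \left(-184\right) 22 = -4048$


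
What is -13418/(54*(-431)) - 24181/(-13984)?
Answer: 375212953/162731808 ≈ 2.3057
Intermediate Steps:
-13418/(54*(-431)) - 24181/(-13984) = -13418/(-23274) - 24181*(-1/13984) = -13418*(-1/23274) + 24181/13984 = 6709/11637 + 24181/13984 = 375212953/162731808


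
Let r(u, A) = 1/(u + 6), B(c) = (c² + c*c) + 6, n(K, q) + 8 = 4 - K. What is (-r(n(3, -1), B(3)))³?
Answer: 1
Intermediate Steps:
n(K, q) = -4 - K (n(K, q) = -8 + (4 - K) = -4 - K)
B(c) = 6 + 2*c² (B(c) = (c² + c²) + 6 = 2*c² + 6 = 6 + 2*c²)
r(u, A) = 1/(6 + u)
(-r(n(3, -1), B(3)))³ = (-1/(6 + (-4 - 1*3)))³ = (-1/(6 + (-4 - 3)))³ = (-1/(6 - 7))³ = (-1/(-1))³ = (-1*(-1))³ = 1³ = 1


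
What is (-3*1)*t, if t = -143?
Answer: 429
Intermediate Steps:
(-3*1)*t = -3*1*(-143) = -3*(-143) = 429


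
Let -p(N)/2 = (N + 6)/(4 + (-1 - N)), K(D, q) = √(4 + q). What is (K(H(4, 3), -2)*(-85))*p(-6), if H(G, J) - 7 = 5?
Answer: 0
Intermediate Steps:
H(G, J) = 12 (H(G, J) = 7 + 5 = 12)
p(N) = -2*(6 + N)/(3 - N) (p(N) = -2*(N + 6)/(4 + (-1 - N)) = -2*(6 + N)/(3 - N))
(K(H(4, 3), -2)*(-85))*p(-6) = (√(4 - 2)*(-85))*(2*(6 - 6)/(-3 - 6)) = (√2*(-85))*(2*0/(-9)) = (-85*√2)*(2*(-⅑)*0) = -85*√2*0 = 0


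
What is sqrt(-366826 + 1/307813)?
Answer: I*sqrt(34756339070638581)/307813 ≈ 605.66*I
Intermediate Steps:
sqrt(-366826 + 1/307813) = sqrt(-112913811537/307813) = I*sqrt(34756339070638581)/307813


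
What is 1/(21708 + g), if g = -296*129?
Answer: -1/16476 ≈ -6.0694e-5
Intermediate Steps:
g = -38184
1/(21708 + g) = 1/(21708 - 38184) = 1/(-16476) = -1/16476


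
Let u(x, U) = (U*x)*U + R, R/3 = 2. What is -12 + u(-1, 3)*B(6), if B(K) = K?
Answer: -30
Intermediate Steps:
R = 6 (R = 3*2 = 6)
u(x, U) = 6 + x*U² (u(x, U) = (U*x)*U + 6 = x*U² + 6 = 6 + x*U²)
-12 + u(-1, 3)*B(6) = -12 + (6 - 1*3²)*6 = -12 + (6 - 1*9)*6 = -12 + (6 - 9)*6 = -12 - 3*6 = -12 - 18 = -30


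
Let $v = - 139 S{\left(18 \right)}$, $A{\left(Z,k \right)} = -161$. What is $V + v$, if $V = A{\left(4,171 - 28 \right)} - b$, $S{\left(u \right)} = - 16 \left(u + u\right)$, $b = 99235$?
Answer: $-19332$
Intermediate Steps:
$S{\left(u \right)} = - 32 u$ ($S{\left(u \right)} = - 16 \cdot 2 u = - 32 u$)
$v = 80064$ ($v = - 139 \left(\left(-32\right) 18\right) = \left(-139\right) \left(-576\right) = 80064$)
$V = -99396$ ($V = -161 - 99235 = -99396$)
$V + v = -99396 + 80064 = -19332$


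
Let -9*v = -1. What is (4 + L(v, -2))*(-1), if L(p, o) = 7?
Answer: -11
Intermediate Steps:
v = ⅑ (v = -⅑*(-1) = ⅑ ≈ 0.11111)
(4 + L(v, -2))*(-1) = (4 + 7)*(-1) = 11*(-1) = -11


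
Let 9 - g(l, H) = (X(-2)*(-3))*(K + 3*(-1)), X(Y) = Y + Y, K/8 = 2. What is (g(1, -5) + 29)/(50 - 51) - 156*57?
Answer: -8774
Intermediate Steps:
K = 16 (K = 8*2 = 16)
X(Y) = 2*Y
g(l, H) = -147 (g(l, H) = 9 - (2*(-2))*(-3)*(16 + 3*(-1)) = 9 - (-4*(-3))*(16 - 3) = 9 - 12*13 = 9 - 1*156 = 9 - 156 = -147)
(g(1, -5) + 29)/(50 - 51) - 156*57 = (-147 + 29)/(50 - 51) - 156*57 = -118/(-1) - 8892 = -118*(-1) - 8892 = 118 - 8892 = -8774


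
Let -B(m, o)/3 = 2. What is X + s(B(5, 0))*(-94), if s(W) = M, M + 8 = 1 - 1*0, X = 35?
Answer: 693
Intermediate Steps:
M = -7 (M = -8 + (1 - 1*0) = -8 + (1 + 0) = -8 + 1 = -7)
B(m, o) = -6 (B(m, o) = -3*2 = -6)
s(W) = -7
X + s(B(5, 0))*(-94) = 35 - 7*(-94) = 35 + 658 = 693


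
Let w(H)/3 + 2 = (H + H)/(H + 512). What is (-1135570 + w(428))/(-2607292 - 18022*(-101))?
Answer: 133429859/92480725 ≈ 1.4428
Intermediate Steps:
w(H) = -6 + 6*H/(512 + H) (w(H) = -6 + 3*((H + H)/(H + 512)) = -6 + 3*((2*H)/(512 + H)) = -6 + 3*(2*H/(512 + H)) = -6 + 6*H/(512 + H))
(-1135570 + w(428))/(-2607292 - 18022*(-101)) = (-1135570 - 3072/(512 + 428))/(-2607292 - 18022*(-101)) = (-1135570 - 3072/940)/(-2607292 + 1820222) = (-1135570 - 3072*1/940)/(-787070) = (-1135570 - 768/235)*(-1/787070) = -266859718/235*(-1/787070) = 133429859/92480725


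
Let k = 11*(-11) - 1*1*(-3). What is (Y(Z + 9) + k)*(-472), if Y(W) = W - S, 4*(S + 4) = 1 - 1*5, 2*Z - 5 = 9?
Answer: 45784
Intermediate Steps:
Z = 7 (Z = 5/2 + (½)*9 = 5/2 + 9/2 = 7)
S = -5 (S = -4 + (1 - 1*5)/4 = -4 + (1 - 5)/4 = -4 + (¼)*(-4) = -4 - 1 = -5)
Y(W) = 5 + W (Y(W) = W - 1*(-5) = W + 5 = 5 + W)
k = -118 (k = -121 - 1*(-3) = -121 + 3 = -118)
(Y(Z + 9) + k)*(-472) = ((5 + (7 + 9)) - 118)*(-472) = ((5 + 16) - 118)*(-472) = (21 - 118)*(-472) = -97*(-472) = 45784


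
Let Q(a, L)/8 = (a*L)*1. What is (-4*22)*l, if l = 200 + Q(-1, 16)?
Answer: -6336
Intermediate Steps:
Q(a, L) = 8*L*a (Q(a, L) = 8*((a*L)*1) = 8*((L*a)*1) = 8*(L*a) = 8*L*a)
l = 72 (l = 200 + 8*16*(-1) = 200 - 128 = 72)
(-4*22)*l = -4*22*72 = -88*72 = -6336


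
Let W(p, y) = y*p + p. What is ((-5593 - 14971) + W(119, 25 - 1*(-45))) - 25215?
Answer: -37330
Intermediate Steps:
W(p, y) = p + p*y (W(p, y) = p*y + p = p + p*y)
((-5593 - 14971) + W(119, 25 - 1*(-45))) - 25215 = ((-5593 - 14971) + 119*(1 + (25 - 1*(-45)))) - 25215 = (-20564 + 119*(1 + (25 + 45))) - 25215 = (-20564 + 119*(1 + 70)) - 25215 = (-20564 + 119*71) - 25215 = (-20564 + 8449) - 25215 = -12115 - 25215 = -37330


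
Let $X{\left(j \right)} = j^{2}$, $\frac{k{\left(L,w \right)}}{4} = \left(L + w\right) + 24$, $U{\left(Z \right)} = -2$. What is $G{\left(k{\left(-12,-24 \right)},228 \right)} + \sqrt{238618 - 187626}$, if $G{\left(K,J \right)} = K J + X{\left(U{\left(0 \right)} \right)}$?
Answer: $-10940 + 4 \sqrt{3187} \approx -10714.0$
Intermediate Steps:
$k{\left(L,w \right)} = 96 + 4 L + 4 w$ ($k{\left(L,w \right)} = 4 \left(\left(L + w\right) + 24\right) = 4 \left(24 + L + w\right) = 96 + 4 L + 4 w$)
$G{\left(K,J \right)} = 4 + J K$ ($G{\left(K,J \right)} = K J + \left(-2\right)^{2} = J K + 4 = 4 + J K$)
$G{\left(k{\left(-12,-24 \right)},228 \right)} + \sqrt{238618 - 187626} = \left(4 + 228 \left(96 + 4 \left(-12\right) + 4 \left(-24\right)\right)\right) + \sqrt{238618 - 187626} = \left(4 + 228 \left(96 - 48 - 96\right)\right) + \sqrt{50992} = \left(4 + 228 \left(-48\right)\right) + 4 \sqrt{3187} = \left(4 - 10944\right) + 4 \sqrt{3187} = -10940 + 4 \sqrt{3187}$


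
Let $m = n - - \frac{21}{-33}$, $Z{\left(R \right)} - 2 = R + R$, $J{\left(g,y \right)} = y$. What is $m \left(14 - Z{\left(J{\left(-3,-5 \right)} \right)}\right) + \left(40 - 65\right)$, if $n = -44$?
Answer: $-1007$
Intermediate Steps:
$Z{\left(R \right)} = 2 + 2 R$ ($Z{\left(R \right)} = 2 + \left(R + R\right) = 2 + 2 R$)
$m = - \frac{491}{11}$ ($m = -44 - - \frac{21}{-33} = -44 - \left(-21\right) \left(- \frac{1}{33}\right) = -44 - \frac{7}{11} = - \frac{491}{11} \approx -44.636$)
$m \left(14 - Z{\left(J{\left(-3,-5 \right)} \right)}\right) + \left(40 - 65\right) = - \frac{491 \left(14 - \left(2 + 2 \left(-5\right)\right)\right)}{11} + \left(40 - 65\right) = - \frac{491 \left(14 - \left(2 - 10\right)\right)}{11} - 25 = - \frac{491 \left(14 - -8\right)}{11} - 25 = - \frac{491 \left(14 + 8\right)}{11} - 25 = \left(- \frac{491}{11}\right) 22 - 25 = -982 - 25 = -1007$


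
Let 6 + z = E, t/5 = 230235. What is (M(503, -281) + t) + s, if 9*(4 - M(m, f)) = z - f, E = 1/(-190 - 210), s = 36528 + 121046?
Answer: 4711400801/3600 ≈ 1.3087e+6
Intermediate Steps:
t = 1151175 (t = 5*230235 = 1151175)
s = 157574
E = -1/400 (E = 1/(-400) = -1/400 ≈ -0.0025000)
z = -2401/400 (z = -6 - 1/400 = -2401/400 ≈ -6.0025)
M(m, f) = 16801/3600 + f/9 (M(m, f) = 4 - (-2401/400 - f)/9 = 4 + (2401/3600 + f/9) = 16801/3600 + f/9)
(M(503, -281) + t) + s = ((16801/3600 + (1/9)*(-281)) + 1151175) + 157574 = ((16801/3600 - 281/9) + 1151175) + 157574 = (-95599/3600 + 1151175) + 157574 = 4144134401/3600 + 157574 = 4711400801/3600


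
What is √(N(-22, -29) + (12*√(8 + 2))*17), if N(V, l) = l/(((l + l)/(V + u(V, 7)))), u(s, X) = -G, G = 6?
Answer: √(-14 + 204*√10) ≈ 25.122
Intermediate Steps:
u(s, X) = -6 (u(s, X) = -1*6 = -6)
N(V, l) = -3 + V/2 (N(V, l) = l/(((l + l)/(V - 6))) = l/(((2*l)/(-6 + V))) = l/((2*l/(-6 + V))) = l*((-6 + V)/(2*l)) = -3 + V/2)
√(N(-22, -29) + (12*√(8 + 2))*17) = √((-3 + (½)*(-22)) + (12*√(8 + 2))*17) = √((-3 - 11) + (12*√10)*17) = √(-14 + 204*√10)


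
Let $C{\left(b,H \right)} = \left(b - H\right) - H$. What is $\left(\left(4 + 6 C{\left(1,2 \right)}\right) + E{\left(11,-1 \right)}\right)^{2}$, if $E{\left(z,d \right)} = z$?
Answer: $9$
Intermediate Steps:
$C{\left(b,H \right)} = b - 2 H$
$\left(\left(4 + 6 C{\left(1,2 \right)}\right) + E{\left(11,-1 \right)}\right)^{2} = \left(\left(4 + 6 \left(1 - 4\right)\right) + 11\right)^{2} = \left(\left(4 + 6 \left(-3\right)\right) + 11\right)^{2} = \left(\left(4 - 18\right) + 11\right)^{2} = \left(-14 + 11\right)^{2} = \left(-3\right)^{2} = 9$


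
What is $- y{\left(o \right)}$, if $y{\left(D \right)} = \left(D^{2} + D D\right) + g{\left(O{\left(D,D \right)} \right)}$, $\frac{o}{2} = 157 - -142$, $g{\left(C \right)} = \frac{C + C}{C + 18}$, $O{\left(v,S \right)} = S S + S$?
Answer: $- \frac{64050631541}{89555} \approx -7.1521 \cdot 10^{5}$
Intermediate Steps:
$O{\left(v,S \right)} = S + S^{2}$ ($O{\left(v,S \right)} = S^{2} + S = S + S^{2}$)
$g{\left(C \right)} = \frac{2 C}{18 + C}$
$o = 598$ ($o = 2 \left(157 - -142\right) = 2 \left(157 + 142\right) = 2 \cdot 299 = 598$)
$y{\left(D \right)} = 2 D^{2} + \frac{2 D \left(1 + D\right)}{18 + D \left(1 + D\right)}$ ($y{\left(D \right)} = \left(D^{2} + D D\right) + \frac{2 D \left(1 + D\right)}{18 + D \left(1 + D\right)} = \left(D^{2} + D^{2}\right) + \frac{2 D \left(1 + D\right)}{18 + D \left(1 + D\right)} = 2 D^{2} + \frac{2 D \left(1 + D\right)}{18 + D \left(1 + D\right)}$)
$- y{\left(o \right)} = - \frac{2 \cdot 598 \left(1 + 598 + 598 \left(18 + 598 \left(1 + 598\right)\right)\right)}{18 + 598 \left(1 + 598\right)} = - \frac{2 \cdot 598 \left(1 + 598 + 598 \left(18 + 598 \cdot 599\right)\right)}{18 + 598 \cdot 599} = - \frac{2 \cdot 598 \left(1 + 598 + 598 \left(18 + 358202\right)\right)}{18 + 358202} = - \frac{2 \cdot 598 \left(1 + 598 + 598 \cdot 358220\right)}{358220} = - \frac{2 \cdot 598 \left(1 + 598 + 214215560\right)}{358220} = - \frac{2 \cdot 598 \cdot 214216159}{358220} = \left(-1\right) \frac{64050631541}{89555} = - \frac{64050631541}{89555}$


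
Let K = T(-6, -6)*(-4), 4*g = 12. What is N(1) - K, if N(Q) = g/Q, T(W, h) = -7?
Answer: -25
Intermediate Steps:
g = 3 (g = (1/4)*12 = 3)
N(Q) = 3/Q
K = 28 (K = -7*(-4) = 28)
N(1) - K = 3/1 - 1*28 = 3*1 - 28 = 3 - 28 = -25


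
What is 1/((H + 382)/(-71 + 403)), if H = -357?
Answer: 332/25 ≈ 13.280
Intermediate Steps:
1/((H + 382)/(-71 + 403)) = 1/((-357 + 382)/(-71 + 403)) = 1/(25/332) = 332/25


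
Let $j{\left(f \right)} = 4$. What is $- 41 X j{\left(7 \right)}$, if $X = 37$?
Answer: $-6068$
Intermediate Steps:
$- 41 X j{\left(7 \right)} = \left(-41\right) 37 \cdot 4 = \left(-1517\right) 4 = -6068$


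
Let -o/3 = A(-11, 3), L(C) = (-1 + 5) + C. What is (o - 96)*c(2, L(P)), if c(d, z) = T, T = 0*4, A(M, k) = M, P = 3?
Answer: 0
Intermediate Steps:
L(C) = 4 + C
o = 33 (o = -3*(-11) = 33)
T = 0
c(d, z) = 0
(o - 96)*c(2, L(P)) = (33 - 96)*0 = -63*0 = 0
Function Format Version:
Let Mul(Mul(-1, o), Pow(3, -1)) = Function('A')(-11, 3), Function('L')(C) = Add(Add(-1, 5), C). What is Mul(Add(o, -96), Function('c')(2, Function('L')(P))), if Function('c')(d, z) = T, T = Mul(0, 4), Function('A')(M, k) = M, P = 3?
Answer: 0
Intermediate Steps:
Function('L')(C) = Add(4, C)
o = 33 (o = Mul(-3, -11) = 33)
T = 0
Function('c')(d, z) = 0
Mul(Add(o, -96), Function('c')(2, Function('L')(P))) = Mul(Add(33, -96), 0) = Mul(-63, 0) = 0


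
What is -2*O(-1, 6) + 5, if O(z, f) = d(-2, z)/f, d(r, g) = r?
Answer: 17/3 ≈ 5.6667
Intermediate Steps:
O(z, f) = -2/f
-2*O(-1, 6) + 5 = -(-4)/6 + 5 = -2*(-⅓) + 5 = ⅔ + 5 = 17/3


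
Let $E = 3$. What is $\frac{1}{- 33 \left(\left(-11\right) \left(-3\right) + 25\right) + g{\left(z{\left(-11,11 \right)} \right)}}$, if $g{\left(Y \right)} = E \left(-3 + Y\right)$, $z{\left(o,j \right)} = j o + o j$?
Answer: $- \frac{1}{2649} \approx -0.0003775$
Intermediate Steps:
$z{\left(o,j \right)} = 2 j o$ ($z{\left(o,j \right)} = j o + j o = 2 j o$)
$g{\left(Y \right)} = -9 + 3 Y$ ($g{\left(Y \right)} = 3 \left(-3 + Y\right) = -9 + 3 Y$)
$\frac{1}{- 33 \left(\left(-11\right) \left(-3\right) + 25\right) + g{\left(z{\left(-11,11 \right)} \right)}} = \frac{1}{- 33 \left(\left(-11\right) \left(-3\right) + 25\right) + \left(-9 + 3 \cdot 2 \cdot 11 \left(-11\right)\right)} = \frac{1}{- 33 \left(33 + 25\right) + \left(-9 + 3 \left(-242\right)\right)} = \frac{1}{\left(-33\right) 58 - 735} = \frac{1}{-1914 - 735} = \frac{1}{-2649} = - \frac{1}{2649}$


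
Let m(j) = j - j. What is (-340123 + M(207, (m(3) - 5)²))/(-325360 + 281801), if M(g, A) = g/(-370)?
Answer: 125845717/16116830 ≈ 7.8083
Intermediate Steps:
m(j) = 0
M(g, A) = -g/370 (M(g, A) = g*(-1/370) = -g/370)
(-340123 + M(207, (m(3) - 5)²))/(-325360 + 281801) = (-340123 - 1/370*207)/(-325360 + 281801) = (-340123 - 207/370)/(-43559) = -125845717/370*(-1/43559) = 125845717/16116830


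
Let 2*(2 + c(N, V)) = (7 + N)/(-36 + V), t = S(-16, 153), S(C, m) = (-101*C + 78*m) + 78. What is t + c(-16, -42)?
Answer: 708555/52 ≈ 13626.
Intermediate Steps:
S(C, m) = 78 - 101*C + 78*m
t = 13628 (t = 78 - 101*(-16) + 78*153 = 78 + 1616 + 11934 = 13628)
c(N, V) = -2 + (7 + N)/(2*(-36 + V)) (c(N, V) = -2 + ((7 + N)/(-36 + V))/2 = -2 + (7 + N)/(2*(-36 + V)))
t + c(-16, -42) = 13628 + (151 - 16 - 4*(-42))/(2*(-36 - 42)) = 13628 + (1/2)*(151 - 16 + 168)/(-78) = 13628 + (1/2)*(-1/78)*303 = 13628 - 101/52 = 708555/52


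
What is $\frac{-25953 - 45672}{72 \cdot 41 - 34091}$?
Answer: $\frac{71625}{31139} \approx 2.3002$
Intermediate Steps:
$\frac{-25953 - 45672}{72 \cdot 41 - 34091} = - \frac{71625}{2952 - 34091} = - \frac{71625}{-31139} = \left(-71625\right) \left(- \frac{1}{31139}\right) = \frac{71625}{31139}$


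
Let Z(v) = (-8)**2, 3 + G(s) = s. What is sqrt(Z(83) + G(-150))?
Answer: I*sqrt(89) ≈ 9.434*I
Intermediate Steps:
G(s) = -3 + s
Z(v) = 64
sqrt(Z(83) + G(-150)) = sqrt(64 + (-3 - 150)) = sqrt(64 - 153) = sqrt(-89) = I*sqrt(89)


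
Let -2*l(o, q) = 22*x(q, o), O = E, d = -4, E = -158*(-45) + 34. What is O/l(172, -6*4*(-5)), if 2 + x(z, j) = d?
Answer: 3572/33 ≈ 108.24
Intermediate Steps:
E = 7144 (E = 7110 + 34 = 7144)
O = 7144
x(z, j) = -6 (x(z, j) = -2 - 4 = -6)
l(o, q) = 66 (l(o, q) = -11*(-6) = -½*(-132) = 66)
O/l(172, -6*4*(-5)) = 7144/66 = 7144*(1/66) = 3572/33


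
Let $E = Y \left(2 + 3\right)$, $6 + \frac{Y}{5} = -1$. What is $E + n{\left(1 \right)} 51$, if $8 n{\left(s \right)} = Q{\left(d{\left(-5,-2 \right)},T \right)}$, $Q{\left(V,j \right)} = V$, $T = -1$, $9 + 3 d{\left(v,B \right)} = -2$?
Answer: $- \frac{1587}{8} \approx -198.38$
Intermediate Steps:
$d{\left(v,B \right)} = - \frac{11}{3}$ ($d{\left(v,B \right)} = -3 + \frac{1}{3} \left(-2\right) = -3 - \frac{2}{3} = - \frac{11}{3}$)
$n{\left(s \right)} = - \frac{11}{24}$ ($n{\left(s \right)} = \frac{1}{8} \left(- \frac{11}{3}\right) = - \frac{11}{24}$)
$Y = -35$ ($Y = -30 + 5 \left(-1\right) = -30 - 5 = -35$)
$E = -175$ ($E = - 35 \left(2 + 3\right) = \left(-35\right) 5 = -175$)
$E + n{\left(1 \right)} 51 = -175 - \frac{187}{8} = - \frac{1587}{8}$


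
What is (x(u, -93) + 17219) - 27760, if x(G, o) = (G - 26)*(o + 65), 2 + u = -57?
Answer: -8161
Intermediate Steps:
u = -59 (u = -2 - 57 = -59)
x(G, o) = (-26 + G)*(65 + o)
(x(u, -93) + 17219) - 27760 = ((-1690 - 26*(-93) + 65*(-59) - 59*(-93)) + 17219) - 27760 = ((-1690 + 2418 - 3835 + 5487) + 17219) - 27760 = (2380 + 17219) - 27760 = 19599 - 27760 = -8161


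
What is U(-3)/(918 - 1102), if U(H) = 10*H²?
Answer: -45/92 ≈ -0.48913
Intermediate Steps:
U(-3)/(918 - 1102) = (10*(-3)²)/(918 - 1102) = (10*9)/(-184) = -1/184*90 = -45/92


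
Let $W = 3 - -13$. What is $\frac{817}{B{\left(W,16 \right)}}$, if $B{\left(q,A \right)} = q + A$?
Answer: $\frac{817}{32} \approx 25.531$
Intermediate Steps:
$W = 16$ ($W = 3 + 13 = 16$)
$B{\left(q,A \right)} = A + q$
$\frac{817}{B{\left(W,16 \right)}} = \frac{817}{16 + 16} = \frac{817}{32}$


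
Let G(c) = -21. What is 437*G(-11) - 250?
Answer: -9427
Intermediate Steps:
437*G(-11) - 250 = 437*(-21) - 250 = -9177 - 250 = -9427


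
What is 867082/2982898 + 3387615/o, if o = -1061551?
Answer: -4592229122044/1583249177399 ≈ -2.9005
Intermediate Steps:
867082/2982898 + 3387615/o = 867082/2982898 + 3387615/(-1061551) = 867082*(1/2982898) + 3387615*(-1/1061551) = 433541/1491449 - 3387615/1061551 = -4592229122044/1583249177399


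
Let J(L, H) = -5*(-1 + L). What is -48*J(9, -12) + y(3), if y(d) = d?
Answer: 1923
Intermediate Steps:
J(L, H) = 5 - 5*L
-48*J(9, -12) + y(3) = -48*(5 - 5*9) + 3 = -48*(5 - 45) + 3 = -48*(-40) + 3 = 1920 + 3 = 1923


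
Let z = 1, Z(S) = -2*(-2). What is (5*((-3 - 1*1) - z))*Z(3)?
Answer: -100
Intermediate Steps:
Z(S) = 4
(5*((-3 - 1*1) - z))*Z(3) = (5*((-3 - 1*1) - 1*1))*4 = (5*((-3 - 1) - 1))*4 = (5*(-4 - 1))*4 = (5*(-5))*4 = -25*4 = -100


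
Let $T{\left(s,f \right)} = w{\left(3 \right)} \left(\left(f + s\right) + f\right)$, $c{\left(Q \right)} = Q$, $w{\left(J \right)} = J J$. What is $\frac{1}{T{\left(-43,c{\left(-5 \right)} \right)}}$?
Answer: $- \frac{1}{477} \approx -0.0020964$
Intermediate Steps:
$w{\left(J \right)} = J^{2}$
$T{\left(s,f \right)} = 9 s + 18 f$ ($T{\left(s,f \right)} = 3^{2} \left(\left(f + s\right) + f\right) = 9 \left(s + 2 f\right) = 9 s + 18 f$)
$\frac{1}{T{\left(-43,c{\left(-5 \right)} \right)}} = \frac{1}{9 \left(-43\right) + 18 \left(-5\right)} = \frac{1}{-387 - 90} = \frac{1}{-477} = - \frac{1}{477}$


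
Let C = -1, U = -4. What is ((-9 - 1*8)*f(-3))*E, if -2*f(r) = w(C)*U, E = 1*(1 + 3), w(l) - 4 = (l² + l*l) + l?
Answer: -680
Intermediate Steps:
w(l) = 4 + l + 2*l² (w(l) = 4 + ((l² + l*l) + l) = 4 + ((l² + l²) + l) = 4 + (2*l² + l) = 4 + (l + 2*l²) = 4 + l + 2*l²)
E = 4 (E = 1*4 = 4)
f(r) = 10 (f(r) = -(4 - 1 + 2*(-1)²)*(-4)/2 = -(4 - 1 + 2*1)*(-4)/2 = -(4 - 1 + 2)*(-4)/2 = -5*(-4)/2 = -½*(-20) = 10)
((-9 - 1*8)*f(-3))*E = ((-9 - 1*8)*10)*4 = ((-9 - 8)*10)*4 = -17*10*4 = -170*4 = -680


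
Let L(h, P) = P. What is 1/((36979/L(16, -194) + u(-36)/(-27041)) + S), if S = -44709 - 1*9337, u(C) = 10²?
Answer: -5245954/284522798423 ≈ -1.8438e-5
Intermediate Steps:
u(C) = 100
S = -54046 (S = -44709 - 9337 = -54046)
1/((36979/L(16, -194) + u(-36)/(-27041)) + S) = 1/((36979/(-194) + 100/(-27041)) - 54046) = 1/((36979*(-1/194) + 100*(-1/27041)) - 54046) = 1/((-36979/194 - 100/27041) - 54046) = 1/(-999968539/5245954 - 54046) = 1/(-284522798423/5245954) = -5245954/284522798423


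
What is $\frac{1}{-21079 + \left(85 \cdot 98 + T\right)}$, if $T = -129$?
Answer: $- \frac{1}{12878} \approx -7.7652 \cdot 10^{-5}$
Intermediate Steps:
$\frac{1}{-21079 + \left(85 \cdot 98 + T\right)} = \frac{1}{-21079 + \left(85 \cdot 98 - 129\right)} = \frac{1}{-21079 + \left(8330 - 129\right)} = \frac{1}{-21079 + 8201} = \frac{1}{-12878} = - \frac{1}{12878}$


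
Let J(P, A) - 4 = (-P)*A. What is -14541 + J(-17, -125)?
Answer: -16662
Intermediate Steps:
J(P, A) = 4 - A*P (J(P, A) = 4 + (-P)*A = 4 - A*P)
-14541 + J(-17, -125) = -14541 + (4 - 1*(-125)*(-17)) = -14541 + (4 - 2125) = -14541 - 2121 = -16662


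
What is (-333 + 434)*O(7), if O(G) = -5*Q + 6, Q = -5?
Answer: 3131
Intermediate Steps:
O(G) = 31 (O(G) = -5*(-5) + 6 = 25 + 6 = 31)
(-333 + 434)*O(7) = (-333 + 434)*31 = 101*31 = 3131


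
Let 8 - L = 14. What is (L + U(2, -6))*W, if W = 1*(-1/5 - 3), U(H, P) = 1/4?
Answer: 92/5 ≈ 18.400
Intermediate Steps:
U(H, P) = 1/4
L = -6 (L = 8 - 1*14 = 8 - 14 = -6)
W = -16/5 (W = 1*(-1*1/5 - 3) = 1*(-1/5 - 3) = 1*(-16/5) = -16/5 ≈ -3.2000)
(L + U(2, -6))*W = (-6 + 1/4)*(-16/5) = -23/4*(-16/5) = 92/5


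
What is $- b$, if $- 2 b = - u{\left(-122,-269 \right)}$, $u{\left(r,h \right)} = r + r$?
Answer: $122$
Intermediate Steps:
$u{\left(r,h \right)} = 2 r$
$b = -122$ ($b = - \frac{\left(-1\right) 2 \left(-122\right)}{2} = - \frac{\left(-1\right) \left(-244\right)}{2} = \left(- \frac{1}{2}\right) 244 = -122$)
$- b = \left(-1\right) \left(-122\right) = 122$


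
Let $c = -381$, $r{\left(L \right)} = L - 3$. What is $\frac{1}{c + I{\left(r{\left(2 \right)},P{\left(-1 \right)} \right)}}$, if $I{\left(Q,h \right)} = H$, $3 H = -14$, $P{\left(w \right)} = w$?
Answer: $- \frac{3}{1157} \approx -0.0025929$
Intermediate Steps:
$r{\left(L \right)} = -3 + L$
$H = - \frac{14}{3}$ ($H = \frac{1}{3} \left(-14\right) = - \frac{14}{3} \approx -4.6667$)
$I{\left(Q,h \right)} = - \frac{14}{3}$
$\frac{1}{c + I{\left(r{\left(2 \right)},P{\left(-1 \right)} \right)}} = \frac{1}{-381 - \frac{14}{3}} = \frac{1}{- \frac{1157}{3}} = - \frac{3}{1157}$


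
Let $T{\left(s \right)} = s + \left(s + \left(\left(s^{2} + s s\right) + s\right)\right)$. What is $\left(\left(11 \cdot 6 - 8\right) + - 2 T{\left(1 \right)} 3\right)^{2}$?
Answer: $784$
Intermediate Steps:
$T{\left(s \right)} = 2 s^{2} + 3 s$ ($T{\left(s \right)} = s + \left(s + \left(\left(s^{2} + s^{2}\right) + s\right)\right) = s + \left(s + \left(2 s^{2} + s\right)\right) = s + \left(s + \left(s + 2 s^{2}\right)\right) = s + \left(2 s + 2 s^{2}\right) = 2 s^{2} + 3 s$)
$\left(\left(11 \cdot 6 - 8\right) + - 2 T{\left(1 \right)} 3\right)^{2} = \left(\left(11 \cdot 6 - 8\right) + - 2 \cdot 1 \left(3 + 2 \cdot 1\right) 3\right)^{2} = \left(\left(66 - 8\right) + - 2 \cdot 1 \left(3 + 2\right) 3\right)^{2} = \left(58 + - 2 \cdot 1 \cdot 5 \cdot 3\right)^{2} = \left(58 + \left(-2\right) 5 \cdot 3\right)^{2} = \left(58 - 30\right)^{2} = 28^{2} = 784$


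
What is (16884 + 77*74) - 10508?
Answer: 12074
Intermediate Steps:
(16884 + 77*74) - 10508 = (16884 + 5698) - 10508 = 22582 - 10508 = 12074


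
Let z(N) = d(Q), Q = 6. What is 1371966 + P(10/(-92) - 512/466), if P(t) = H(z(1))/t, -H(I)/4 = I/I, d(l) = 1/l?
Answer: 17754654878/12941 ≈ 1.3720e+6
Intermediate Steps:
z(N) = 1/6
H(I) = -4 (H(I) = -4*I/I = -4*1 = -4)
P(t) = -4/t
1371966 + P(10/(-92) - 512/466) = 1371966 - 4/(10/(-92) - 512/466) = 1371966 - 4/(10*(-1/92) - 512*1/466) = 1371966 - 4/(-5/46 - 256/233) = 1371966 - 4/(-12941/10718) = 1371966 - 4*(-10718/12941) = 1371966 + 42872/12941 = 17754654878/12941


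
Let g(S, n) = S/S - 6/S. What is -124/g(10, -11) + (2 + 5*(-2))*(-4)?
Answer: -278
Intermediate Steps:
g(S, n) = 1 - 6/S
-124/g(10, -11) + (2 + 5*(-2))*(-4) = -124*10/(-6 + 10) + (2 + 5*(-2))*(-4) = -124/((⅒)*4) + (2 - 10)*(-4) = -124/⅖ - 8*(-4) = -124*5/2 + 32 = -310 + 32 = -278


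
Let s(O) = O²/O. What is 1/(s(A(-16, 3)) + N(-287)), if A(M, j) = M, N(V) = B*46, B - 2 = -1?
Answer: 1/30 ≈ 0.033333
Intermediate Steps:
B = 1 (B = 2 - 1 = 1)
N(V) = 46 (N(V) = 1*46 = 46)
s(O) = O
1/(s(A(-16, 3)) + N(-287)) = 1/(-16 + 46) = 1/30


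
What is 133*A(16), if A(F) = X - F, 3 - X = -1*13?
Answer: 0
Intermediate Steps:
X = 16 (X = 3 - (-1)*13 = 3 - 1*(-13) = 3 + 13 = 16)
A(F) = 16 - F
133*A(16) = 133*(16 - 1*16) = 133*(16 - 16) = 133*0 = 0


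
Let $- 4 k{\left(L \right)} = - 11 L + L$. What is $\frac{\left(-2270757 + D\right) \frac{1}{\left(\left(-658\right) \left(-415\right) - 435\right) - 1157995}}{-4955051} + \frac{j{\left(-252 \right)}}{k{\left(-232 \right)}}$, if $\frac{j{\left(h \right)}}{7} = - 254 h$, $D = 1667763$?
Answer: $- \frac{2340027909138577}{3029121777320} \approx -772.51$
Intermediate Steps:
$k{\left(L \right)} = \frac{5 L}{2}$ ($k{\left(L \right)} = - \frac{- 11 L + L}{4} = - \frac{\left(-10\right) L}{4} = \frac{5 L}{2}$)
$j{\left(h \right)} = - 1778 h$ ($j{\left(h \right)} = 7 \left(- 254 h\right) = - 1778 h$)
$\frac{\left(-2270757 + D\right) \frac{1}{\left(\left(-658\right) \left(-415\right) - 435\right) - 1157995}}{-4955051} + \frac{j{\left(-252 \right)}}{k{\left(-232 \right)}} = \frac{\left(-2270757 + 1667763\right) \frac{1}{\left(\left(-658\right) \left(-415\right) - 435\right) - 1157995}}{-4955051} + \frac{\left(-1778\right) \left(-252\right)}{\frac{5}{2} \left(-232\right)} = - \frac{602994}{\left(273070 - 435\right) - 1157995} \left(- \frac{1}{4955051}\right) + \frac{448056}{-580} = - \frac{602994}{272635 - 1157995} \left(- \frac{1}{4955051}\right) + 448056 \left(- \frac{1}{580}\right) = - \frac{602994}{-885360} \left(- \frac{1}{4955051}\right) - \frac{112014}{145} = \left(-602994\right) \left(- \frac{1}{885360}\right) \left(- \frac{1}{4955051}\right) - \frac{112014}{145} = \frac{14357}{21080} \left(- \frac{1}{4955051}\right) - \frac{112014}{145} = - \frac{14357}{104452475080} - \frac{112014}{145} = - \frac{2340027909138577}{3029121777320}$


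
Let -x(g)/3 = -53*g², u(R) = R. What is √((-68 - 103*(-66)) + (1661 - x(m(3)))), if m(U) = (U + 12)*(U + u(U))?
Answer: I*√1279509 ≈ 1131.2*I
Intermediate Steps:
m(U) = 2*U*(12 + U) (m(U) = (U + 12)*(U + U) = (12 + U)*(2*U) = 2*U*(12 + U))
x(g) = 159*g² (x(g) = -(-159)*g² = 159*g²)
√((-68 - 103*(-66)) + (1661 - x(m(3)))) = √((-68 - 103*(-66)) + (1661 - 159*(2*3*(12 + 3))²)) = √((-68 + 6798) + (1661 - 159*(2*3*15)²)) = √(6730 + (1661 - 159*90²)) = √(6730 + (1661 - 159*8100)) = √(6730 + (1661 - 1*1287900)) = √(6730 + (1661 - 1287900)) = √(6730 - 1286239) = √(-1279509) = I*√1279509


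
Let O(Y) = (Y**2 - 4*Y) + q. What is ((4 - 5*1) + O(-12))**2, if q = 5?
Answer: 38416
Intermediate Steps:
O(Y) = 5 + Y**2 - 4*Y (O(Y) = (Y**2 - 4*Y) + 5 = 5 + Y**2 - 4*Y)
((4 - 5*1) + O(-12))**2 = ((4 - 5*1) + (5 + (-12)**2 - 4*(-12)))**2 = ((4 - 5) + (5 + 144 + 48))**2 = (-1 + 197)**2 = 196**2 = 38416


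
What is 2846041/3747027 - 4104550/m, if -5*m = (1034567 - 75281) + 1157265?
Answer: 9213676587649/881197082653 ≈ 10.456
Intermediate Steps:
m = -2116551/5 (m = -((1034567 - 75281) + 1157265)/5 = -(959286 + 1157265)/5 = -⅕*2116551 = -2116551/5 ≈ -4.2331e+5)
2846041/3747027 - 4104550/m = 2846041/3747027 - 4104550/(-2116551/5) = 2846041*(1/3747027) - 4104550*(-5/2116551) = 2846041/3747027 + 20522750/2116551 = 9213676587649/881197082653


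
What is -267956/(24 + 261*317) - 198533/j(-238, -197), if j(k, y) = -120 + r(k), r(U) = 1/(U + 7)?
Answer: 3788084392327/2294217681 ≈ 1651.1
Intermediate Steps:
r(U) = 1/(7 + U)
j(k, y) = -120 + 1/(7 + k)
-267956/(24 + 261*317) - 198533/j(-238, -197) = -267956/(24 + 261*317) - 198533*(7 - 238)/(-839 - 120*(-238)) = -267956/(24 + 82737) - 198533*(-231/(-839 + 28560)) = -267956/82761 - 198533/((-1/231*27721)) = -267956*1/82761 - 198533/(-27721/231) = -267956/82761 - 198533*(-231/27721) = -267956/82761 + 45861123/27721 = 3788084392327/2294217681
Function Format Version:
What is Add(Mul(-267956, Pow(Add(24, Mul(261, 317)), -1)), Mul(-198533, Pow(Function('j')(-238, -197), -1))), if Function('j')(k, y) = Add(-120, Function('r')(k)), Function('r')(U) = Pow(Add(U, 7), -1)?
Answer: Rational(3788084392327, 2294217681) ≈ 1651.1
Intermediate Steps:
Function('r')(U) = Pow(Add(7, U), -1)
Function('j')(k, y) = Add(-120, Pow(Add(7, k), -1))
Add(Mul(-267956, Pow(Add(24, Mul(261, 317)), -1)), Mul(-198533, Pow(Function('j')(-238, -197), -1))) = Add(Mul(-267956, Pow(Add(24, Mul(261, 317)), -1)), Mul(-198533, Pow(Mul(Pow(Add(7, -238), -1), Add(-839, Mul(-120, -238))), -1))) = Add(Mul(-267956, Pow(Add(24, 82737), -1)), Mul(-198533, Pow(Mul(Pow(-231, -1), Add(-839, 28560)), -1))) = Add(Mul(-267956, Pow(82761, -1)), Mul(-198533, Pow(Mul(Rational(-1, 231), 27721), -1))) = Add(Mul(-267956, Rational(1, 82761)), Mul(-198533, Pow(Rational(-27721, 231), -1))) = Add(Rational(-267956, 82761), Mul(-198533, Rational(-231, 27721))) = Add(Rational(-267956, 82761), Rational(45861123, 27721)) = Rational(3788084392327, 2294217681)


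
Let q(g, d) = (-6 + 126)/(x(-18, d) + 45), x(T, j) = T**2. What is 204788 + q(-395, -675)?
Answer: 25188964/123 ≈ 2.0479e+5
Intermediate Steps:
q(g, d) = 40/123 (q(g, d) = (-6 + 126)/((-18)**2 + 45) = 120/(324 + 45) = 120/369 = 120*(1/369) = 40/123)
204788 + q(-395, -675) = 204788 + 40/123 = 25188964/123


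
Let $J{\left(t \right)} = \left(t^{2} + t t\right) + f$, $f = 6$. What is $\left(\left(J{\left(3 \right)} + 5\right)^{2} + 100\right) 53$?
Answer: $49873$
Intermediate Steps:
$J{\left(t \right)} = 6 + 2 t^{2}$ ($J{\left(t \right)} = \left(t^{2} + t t\right) + 6 = \left(t^{2} + t^{2}\right) + 6 = 2 t^{2} + 6 = 6 + 2 t^{2}$)
$\left(\left(J{\left(3 \right)} + 5\right)^{2} + 100\right) 53 = \left(\left(\left(6 + 2 \cdot 3^{2}\right) + 5\right)^{2} + 100\right) 53 = \left(\left(\left(6 + 2 \cdot 9\right) + 5\right)^{2} + 100\right) 53 = \left(\left(\left(6 + 18\right) + 5\right)^{2} + 100\right) 53 = \left(\left(24 + 5\right)^{2} + 100\right) 53 = \left(29^{2} + 100\right) 53 = \left(841 + 100\right) 53 = 941 \cdot 53 = 49873$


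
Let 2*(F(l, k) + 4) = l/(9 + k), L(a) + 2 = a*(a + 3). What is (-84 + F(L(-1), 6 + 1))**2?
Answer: 497025/64 ≈ 7766.0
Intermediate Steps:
L(a) = -2 + a*(3 + a) (L(a) = -2 + a*(a + 3) = -2 + a*(3 + a))
F(l, k) = -4 + l/(2*(9 + k)) (F(l, k) = -4 + (l/(9 + k))/2 = -4 + l/(2*(9 + k)))
(-84 + F(L(-1), 6 + 1))**2 = (-84 + (-72 + (-2 + (-1)**2 + 3*(-1)) - 8*(6 + 1))/(2*(9 + (6 + 1))))**2 = (-84 + (-72 + (-2 + 1 - 3) - 8*7)/(2*(9 + 7)))**2 = (-84 + (1/2)*(-72 - 4 - 56)/16)**2 = (-84 + (1/2)*(1/16)*(-132))**2 = (-84 - 33/8)**2 = (-705/8)**2 = 497025/64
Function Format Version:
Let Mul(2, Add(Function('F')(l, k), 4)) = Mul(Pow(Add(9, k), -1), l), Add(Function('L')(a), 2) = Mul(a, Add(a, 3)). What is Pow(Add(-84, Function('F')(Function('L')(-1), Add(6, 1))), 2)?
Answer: Rational(497025, 64) ≈ 7766.0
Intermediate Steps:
Function('L')(a) = Add(-2, Mul(a, Add(3, a))) (Function('L')(a) = Add(-2, Mul(a, Add(a, 3))) = Add(-2, Mul(a, Add(3, a))))
Function('F')(l, k) = Add(-4, Mul(Rational(1, 2), l, Pow(Add(9, k), -1))) (Function('F')(l, k) = Add(-4, Mul(Rational(1, 2), Mul(Pow(Add(9, k), -1), l))) = Add(-4, Mul(Rational(1, 2), Mul(l, Pow(Add(9, k), -1)))) = Add(-4, Mul(Rational(1, 2), l, Pow(Add(9, k), -1))))
Pow(Add(-84, Function('F')(Function('L')(-1), Add(6, 1))), 2) = Pow(Add(-84, Mul(Rational(1, 2), Pow(Add(9, Add(6, 1)), -1), Add(-72, Add(-2, Pow(-1, 2), Mul(3, -1)), Mul(-8, Add(6, 1))))), 2) = Pow(Add(-84, Mul(Rational(1, 2), Pow(Add(9, 7), -1), Add(-72, Add(-2, 1, -3), Mul(-8, 7)))), 2) = Pow(Add(-84, Mul(Rational(1, 2), Pow(16, -1), Add(-72, -4, -56))), 2) = Pow(Add(-84, Mul(Rational(1, 2), Rational(1, 16), -132)), 2) = Pow(Add(-84, Rational(-33, 8)), 2) = Pow(Rational(-705, 8), 2) = Rational(497025, 64)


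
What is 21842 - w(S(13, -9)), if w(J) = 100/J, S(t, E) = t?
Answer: 283846/13 ≈ 21834.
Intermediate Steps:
21842 - w(S(13, -9)) = 21842 - 100/13 = 283846/13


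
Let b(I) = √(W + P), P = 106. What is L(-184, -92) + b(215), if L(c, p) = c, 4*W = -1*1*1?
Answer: -184 + 3*√47/2 ≈ -173.72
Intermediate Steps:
W = -¼ (W = (-1*1*1)/4 = (-1*1)/4 = (¼)*(-1) = -¼ ≈ -0.25000)
b(I) = 3*√47/2 (b(I) = √(-¼ + 106) = √(423/4) = 3*√47/2)
L(-184, -92) + b(215) = -184 + 3*√47/2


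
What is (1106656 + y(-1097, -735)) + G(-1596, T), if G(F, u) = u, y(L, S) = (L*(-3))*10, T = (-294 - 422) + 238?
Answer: 1139088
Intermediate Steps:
T = -478 (T = -716 + 238 = -478)
y(L, S) = -30*L (y(L, S) = -3*L*10 = -30*L)
(1106656 + y(-1097, -735)) + G(-1596, T) = (1106656 - 30*(-1097)) - 478 = (1106656 + 32910) - 478 = 1139566 - 478 = 1139088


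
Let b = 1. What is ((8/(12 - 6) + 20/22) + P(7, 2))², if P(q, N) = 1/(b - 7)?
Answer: 18769/4356 ≈ 4.3088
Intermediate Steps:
P(q, N) = -⅙ (P(q, N) = 1/(1 - 7) = 1/(-6) = -⅙)
((8/(12 - 6) + 20/22) + P(7, 2))² = ((8/(12 - 6) + 20/22) - ⅙)² = ((8/6 + 20*(1/22)) - ⅙)² = ((8*(⅙) + 10/11) - ⅙)² = ((4/3 + 10/11) - ⅙)² = (74/33 - ⅙)² = (137/66)² = 18769/4356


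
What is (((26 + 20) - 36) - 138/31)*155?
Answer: 860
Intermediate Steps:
(((26 + 20) - 36) - 138/31)*155 = ((46 - 36) - 138*1/31)*155 = (10 - 138/31)*155 = (172/31)*155 = 860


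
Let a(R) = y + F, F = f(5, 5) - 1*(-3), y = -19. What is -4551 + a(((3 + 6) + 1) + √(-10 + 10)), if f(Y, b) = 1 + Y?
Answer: -4561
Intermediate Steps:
F = 9 (F = (1 + 5) - 1*(-3) = 6 + 3 = 9)
a(R) = -10 (a(R) = -19 + 9 = -10)
-4551 + a(((3 + 6) + 1) + √(-10 + 10)) = -4551 - 10 = -4561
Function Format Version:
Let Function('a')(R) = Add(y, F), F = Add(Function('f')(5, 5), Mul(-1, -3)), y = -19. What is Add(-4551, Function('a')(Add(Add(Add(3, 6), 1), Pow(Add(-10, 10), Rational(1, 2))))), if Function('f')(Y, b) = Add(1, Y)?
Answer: -4561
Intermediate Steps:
F = 9 (F = Add(Add(1, 5), Mul(-1, -3)) = Add(6, 3) = 9)
Function('a')(R) = -10 (Function('a')(R) = Add(-19, 9) = -10)
Add(-4551, Function('a')(Add(Add(Add(3, 6), 1), Pow(Add(-10, 10), Rational(1, 2))))) = Add(-4551, -10) = -4561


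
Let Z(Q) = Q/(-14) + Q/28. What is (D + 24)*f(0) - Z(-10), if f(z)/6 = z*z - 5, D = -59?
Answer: 14695/14 ≈ 1049.6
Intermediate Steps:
f(z) = -30 + 6*z² (f(z) = 6*(z*z - 5) = 6*(z² - 5) = 6*(-5 + z²) = -30 + 6*z²)
Z(Q) = -Q/28 (Z(Q) = Q*(-1/14) + Q*(1/28) = -Q/14 + Q/28 = -Q/28)
(D + 24)*f(0) - Z(-10) = (-59 + 24)*(-30 + 6*0²) - (-1)*(-10)/28 = -35*(-30 + 6*0) - 1*5/14 = -35*(-30 + 0) - 5/14 = -35*(-30) - 5/14 = 1050 - 5/14 = 14695/14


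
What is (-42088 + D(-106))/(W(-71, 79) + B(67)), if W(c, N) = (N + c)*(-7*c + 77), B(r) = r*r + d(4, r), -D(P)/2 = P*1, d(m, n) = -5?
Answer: -10469/2269 ≈ -4.6139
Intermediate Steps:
D(P) = -2*P
B(r) = -5 + r**2 (B(r) = r*r - 5 = r**2 - 5 = -5 + r**2)
W(c, N) = (77 - 7*c)*(N + c) (W(c, N) = (N + c)*(77 - 7*c) = (77 - 7*c)*(N + c))
(-42088 + D(-106))/(W(-71, 79) + B(67)) = (-42088 - 2*(-106))/((-7*(-71)**2 + 77*79 + 77*(-71) - 7*79*(-71)) + (-5 + 67**2)) = (-42088 + 212)/((-7*5041 + 6083 - 5467 + 39263) + (-5 + 4489)) = -41876/((-35287 + 6083 - 5467 + 39263) + 4484) = -41876/(4592 + 4484) = -41876/9076 = -41876*1/9076 = -10469/2269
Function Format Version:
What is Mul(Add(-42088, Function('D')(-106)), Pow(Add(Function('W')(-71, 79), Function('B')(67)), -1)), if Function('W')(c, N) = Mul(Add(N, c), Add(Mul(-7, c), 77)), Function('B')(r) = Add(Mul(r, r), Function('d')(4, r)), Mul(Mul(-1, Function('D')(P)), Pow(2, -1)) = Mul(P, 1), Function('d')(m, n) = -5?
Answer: Rational(-10469, 2269) ≈ -4.6139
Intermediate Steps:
Function('D')(P) = Mul(-2, P) (Function('D')(P) = Mul(-2, Mul(P, 1)) = Mul(-2, P))
Function('B')(r) = Add(-5, Pow(r, 2)) (Function('B')(r) = Add(Mul(r, r), -5) = Add(Pow(r, 2), -5) = Add(-5, Pow(r, 2)))
Function('W')(c, N) = Mul(Add(77, Mul(-7, c)), Add(N, c)) (Function('W')(c, N) = Mul(Add(N, c), Add(77, Mul(-7, c))) = Mul(Add(77, Mul(-7, c)), Add(N, c)))
Mul(Add(-42088, Function('D')(-106)), Pow(Add(Function('W')(-71, 79), Function('B')(67)), -1)) = Mul(Add(-42088, Mul(-2, -106)), Pow(Add(Add(Mul(-7, Pow(-71, 2)), Mul(77, 79), Mul(77, -71), Mul(-7, 79, -71)), Add(-5, Pow(67, 2))), -1)) = Mul(Add(-42088, 212), Pow(Add(Add(Mul(-7, 5041), 6083, -5467, 39263), Add(-5, 4489)), -1)) = Mul(-41876, Pow(Add(Add(-35287, 6083, -5467, 39263), 4484), -1)) = Mul(-41876, Pow(Add(4592, 4484), -1)) = Mul(-41876, Pow(9076, -1)) = Mul(-41876, Rational(1, 9076)) = Rational(-10469, 2269)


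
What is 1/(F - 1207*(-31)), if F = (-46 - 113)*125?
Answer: 1/17542 ≈ 5.7006e-5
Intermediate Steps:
F = -19875 (F = -159*125 = -19875)
1/(F - 1207*(-31)) = 1/(-19875 - 1207*(-31)) = 1/(-19875 + 37417) = 1/17542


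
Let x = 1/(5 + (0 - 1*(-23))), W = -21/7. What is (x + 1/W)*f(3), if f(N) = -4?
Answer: 25/21 ≈ 1.1905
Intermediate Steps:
W = -3 (W = -21*⅐ = -3)
x = 1/28 (x = 1/(5 + (0 + 23)) = 1/(5 + 23) = 1/28 ≈ 0.035714)
(x + 1/W)*f(3) = (1/28 + 1/(-3))*(-4) = (1/28 - ⅓)*(-4) = -25/84*(-4) = 25/21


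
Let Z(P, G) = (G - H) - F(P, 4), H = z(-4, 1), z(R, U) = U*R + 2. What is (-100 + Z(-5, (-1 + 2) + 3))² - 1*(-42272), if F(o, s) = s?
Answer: 51876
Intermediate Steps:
z(R, U) = 2 + R*U (z(R, U) = R*U + 2 = 2 + R*U)
H = -2 (H = 2 - 4*1 = 2 - 4 = -2)
Z(P, G) = -2 + G (Z(P, G) = (G - 1*(-2)) - 1*4 = (G + 2) - 4 = (2 + G) - 4 = -2 + G)
(-100 + Z(-5, (-1 + 2) + 3))² - 1*(-42272) = (-100 + (-2 + ((-1 + 2) + 3)))² - 1*(-42272) = (-100 + (-2 + (1 + 3)))² + 42272 = (-100 + (-2 + 4))² + 42272 = (-100 + 2)² + 42272 = (-98)² + 42272 = 9604 + 42272 = 51876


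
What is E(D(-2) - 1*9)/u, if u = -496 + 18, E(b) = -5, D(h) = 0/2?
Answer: 5/478 ≈ 0.010460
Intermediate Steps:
D(h) = 0 (D(h) = 0*(½) = 0)
u = -478
E(D(-2) - 1*9)/u = -5/(-478) = -5*(-1/478) = 5/478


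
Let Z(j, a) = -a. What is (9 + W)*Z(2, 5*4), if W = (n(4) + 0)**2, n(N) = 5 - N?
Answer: -200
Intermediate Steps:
W = 1 (W = ((5 - 1*4) + 0)**2 = ((5 - 4) + 0)**2 = (1 + 0)**2 = 1**2 = 1)
(9 + W)*Z(2, 5*4) = (9 + 1)*(-5*4) = 10*(-1*20) = 10*(-20) = -200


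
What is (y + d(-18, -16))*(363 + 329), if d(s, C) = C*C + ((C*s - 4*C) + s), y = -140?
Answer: 311400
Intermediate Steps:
d(s, C) = s + C² - 4*C + C*s (d(s, C) = C² + ((-4*C + C*s) + s) = C² + (s - 4*C + C*s) = s + C² - 4*C + C*s)
(y + d(-18, -16))*(363 + 329) = (-140 + (-18 + (-16)² - 4*(-16) - 16*(-18)))*(363 + 329) = (-140 + (-18 + 256 + 64 + 288))*692 = (-140 + 590)*692 = 450*692 = 311400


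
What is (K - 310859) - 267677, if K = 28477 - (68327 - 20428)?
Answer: -597958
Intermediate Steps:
K = -19422 (K = 28477 - 1*47899 = 28477 - 47899 = -19422)
(K - 310859) - 267677 = (-19422 - 310859) - 267677 = -330281 - 267677 = -597958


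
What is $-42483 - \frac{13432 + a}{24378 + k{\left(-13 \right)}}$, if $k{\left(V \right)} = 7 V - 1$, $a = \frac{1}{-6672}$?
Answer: $- \frac{6883873163039}{162036192} \approx -42484.0$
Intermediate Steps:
$a = - \frac{1}{6672} \approx -0.00014988$
$k{\left(V \right)} = -1 + 7 V$
$-42483 - \frac{13432 + a}{24378 + k{\left(-13 \right)}} = -42483 - \frac{13432 - \frac{1}{6672}}{24378 + \left(-1 + 7 \left(-13\right)\right)} = -42483 - \frac{89618303}{6672 \left(24378 - 92\right)} = -42483 - \frac{89618303}{6672 \cdot 24286} = -42483 - \frac{89618303}{6672} \cdot \frac{1}{24286} = -42483 - \frac{89618303}{162036192} = - \frac{6883873163039}{162036192}$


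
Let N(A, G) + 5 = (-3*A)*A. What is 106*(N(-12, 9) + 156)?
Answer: -29786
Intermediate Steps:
N(A, G) = -5 - 3*A² (N(A, G) = -5 + (-3*A)*A = -5 - 3*A²)
106*(N(-12, 9) + 156) = 106*((-5 - 3*(-12)²) + 156) = 106*((-5 - 3*144) + 156) = 106*((-5 - 432) + 156) = 106*(-437 + 156) = 106*(-281) = -29786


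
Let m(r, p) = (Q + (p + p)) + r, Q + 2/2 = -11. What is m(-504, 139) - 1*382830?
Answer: -383068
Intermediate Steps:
Q = -12 (Q = -1 - 11 = -12)
m(r, p) = -12 + r + 2*p (m(r, p) = (-12 + (p + p)) + r = (-12 + 2*p) + r = -12 + r + 2*p)
m(-504, 139) - 1*382830 = (-12 - 504 + 2*139) - 1*382830 = (-12 - 504 + 278) - 382830 = -238 - 382830 = -383068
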